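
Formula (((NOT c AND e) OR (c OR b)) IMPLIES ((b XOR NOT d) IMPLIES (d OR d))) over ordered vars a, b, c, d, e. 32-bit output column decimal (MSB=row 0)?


Formula: (((NOT c AND e) OR (c OR b)) IMPLIES ((b XOR NOT d) IMPLIES (d OR d))) over a, b, c, d, e (32 rows)
Evaluate each row (bits = a,b,c,d,e, MSB first):
  row 0 [00000]: (((NOT 0 AND 0) OR (0 OR 0)) IMPLIES ((0 XOR NOT 0) IMPLIES (0 OR 0))) -> 1
  row 1 [00001]: (((NOT 0 AND 1) OR (0 OR 0)) IMPLIES ((0 XOR NOT 0) IMPLIES (0 OR 0))) -> 0
  row 2 [00010]: (((NOT 0 AND 0) OR (0 OR 0)) IMPLIES ((0 XOR NOT 1) IMPLIES (1 OR 1))) -> 1
  row 3 [00011]: (((NOT 0 AND 1) OR (0 OR 0)) IMPLIES ((0 XOR NOT 1) IMPLIES (1 OR 1))) -> 1
  row 4 [00100]: (((NOT 1 AND 0) OR (1 OR 0)) IMPLIES ((0 XOR NOT 0) IMPLIES (0 OR 0))) -> 0
  row 5 [00101]: (((NOT 1 AND 1) OR (1 OR 0)) IMPLIES ((0 XOR NOT 0) IMPLIES (0 OR 0))) -> 0
  row 6 [00110]: (((NOT 1 AND 0) OR (1 OR 0)) IMPLIES ((0 XOR NOT 1) IMPLIES (1 OR 1))) -> 1
  row 7 [00111]: (((NOT 1 AND 1) OR (1 OR 0)) IMPLIES ((0 XOR NOT 1) IMPLIES (1 OR 1))) -> 1
  row 8 [01000]: (((NOT 0 AND 0) OR (0 OR 1)) IMPLIES ((1 XOR NOT 0) IMPLIES (0 OR 0))) -> 1
  row 9 [01001]: (((NOT 0 AND 1) OR (0 OR 1)) IMPLIES ((1 XOR NOT 0) IMPLIES (0 OR 0))) -> 1
  row 10 [01010]: (((NOT 0 AND 0) OR (0 OR 1)) IMPLIES ((1 XOR NOT 1) IMPLIES (1 OR 1))) -> 1
  row 11 [01011]: (((NOT 0 AND 1) OR (0 OR 1)) IMPLIES ((1 XOR NOT 1) IMPLIES (1 OR 1))) -> 1
  row 12 [01100]: (((NOT 1 AND 0) OR (1 OR 1)) IMPLIES ((1 XOR NOT 0) IMPLIES (0 OR 0))) -> 1
  row 13 [01101]: (((NOT 1 AND 1) OR (1 OR 1)) IMPLIES ((1 XOR NOT 0) IMPLIES (0 OR 0))) -> 1
  row 14 [01110]: (((NOT 1 AND 0) OR (1 OR 1)) IMPLIES ((1 XOR NOT 1) IMPLIES (1 OR 1))) -> 1
  row 15 [01111]: (((NOT 1 AND 1) OR (1 OR 1)) IMPLIES ((1 XOR NOT 1) IMPLIES (1 OR 1))) -> 1
  row 16 [10000]: (((NOT 0 AND 0) OR (0 OR 0)) IMPLIES ((0 XOR NOT 0) IMPLIES (0 OR 0))) -> 1
  row 17 [10001]: (((NOT 0 AND 1) OR (0 OR 0)) IMPLIES ((0 XOR NOT 0) IMPLIES (0 OR 0))) -> 0
  row 18 [10010]: (((NOT 0 AND 0) OR (0 OR 0)) IMPLIES ((0 XOR NOT 1) IMPLIES (1 OR 1))) -> 1
  row 19 [10011]: (((NOT 0 AND 1) OR (0 OR 0)) IMPLIES ((0 XOR NOT 1) IMPLIES (1 OR 1))) -> 1
  row 20 [10100]: (((NOT 1 AND 0) OR (1 OR 0)) IMPLIES ((0 XOR NOT 0) IMPLIES (0 OR 0))) -> 0
  row 21 [10101]: (((NOT 1 AND 1) OR (1 OR 0)) IMPLIES ((0 XOR NOT 0) IMPLIES (0 OR 0))) -> 0
  row 22 [10110]: (((NOT 1 AND 0) OR (1 OR 0)) IMPLIES ((0 XOR NOT 1) IMPLIES (1 OR 1))) -> 1
  row 23 [10111]: (((NOT 1 AND 1) OR (1 OR 0)) IMPLIES ((0 XOR NOT 1) IMPLIES (1 OR 1))) -> 1
  row 24 [11000]: (((NOT 0 AND 0) OR (0 OR 1)) IMPLIES ((1 XOR NOT 0) IMPLIES (0 OR 0))) -> 1
  row 25 [11001]: (((NOT 0 AND 1) OR (0 OR 1)) IMPLIES ((1 XOR NOT 0) IMPLIES (0 OR 0))) -> 1
  row 26 [11010]: (((NOT 0 AND 0) OR (0 OR 1)) IMPLIES ((1 XOR NOT 1) IMPLIES (1 OR 1))) -> 1
  row 27 [11011]: (((NOT 0 AND 1) OR (0 OR 1)) IMPLIES ((1 XOR NOT 1) IMPLIES (1 OR 1))) -> 1
  row 28 [11100]: (((NOT 1 AND 0) OR (1 OR 1)) IMPLIES ((1 XOR NOT 0) IMPLIES (0 OR 0))) -> 1
  row 29 [11101]: (((NOT 1 AND 1) OR (1 OR 1)) IMPLIES ((1 XOR NOT 0) IMPLIES (0 OR 0))) -> 1
  row 30 [11110]: (((NOT 1 AND 0) OR (1 OR 1)) IMPLIES ((1 XOR NOT 1) IMPLIES (1 OR 1))) -> 1
  row 31 [11111]: (((NOT 1 AND 1) OR (1 OR 1)) IMPLIES ((1 XOR NOT 1) IMPLIES (1 OR 1))) -> 1
Full result column, 4 rows per line (a,b,c fixed per line; d,e runs 00..11 left to right):
  rows 0-3 [a,b,c=000]: 1011  = hex B
  rows 4-7 [a,b,c=001]: 0011  = hex 3
  rows 8-11 [a,b,c=010]: 1111  = hex F
  rows 12-15 [a,b,c=011]: 1111  = hex F
  rows 16-19 [a,b,c=100]: 1011  = hex B
  rows 20-23 [a,b,c=101]: 0011  = hex 3
  rows 24-27 [a,b,c=110]: 1111  = hex F
  rows 28-31 [a,b,c=111]: 1111  = hex F
Output column (row 0 .. row 31) = 10110011111111111011001111111111
Output column grouped in 4s = 1011 0011 1111 1111 1011 0011 1111 1111 = 0xB3FFB3FF
Convert to decimal digit by digit (value = value*16 + digit):
  B -> 11
  11*16 + 3 = 179
  179*16 + 15 (F) = 2879
  2879*16 + 15 (F) = 46079
  46079*16 + 11 (B) = 737275
  737275*16 + 3 = 11796403
  11796403*16 + 15 (F) = 188742463
  188742463*16 + 15 (F) = 3019879423
Decimal = 3019879423

3019879423


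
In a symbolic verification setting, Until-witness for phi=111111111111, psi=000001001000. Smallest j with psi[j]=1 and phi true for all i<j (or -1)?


(phi U psi) at 0: need smallest j with psi[j]=1 and phi[i]=1 for all i in [0,j).
Scan from step 0:
  step 0: phi=1, psi=0 -> continue
  step 1: phi=1, psi=0 -> continue
  step 2: phi=1, psi=0 -> continue
  step 3: phi=1, psi=0 -> continue
  step 5: psi=1 and phi held for [0,5) -> witness found
Witness step = 5

5


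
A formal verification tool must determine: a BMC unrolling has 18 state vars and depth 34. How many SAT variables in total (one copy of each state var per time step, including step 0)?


BMC unrolls to depth k, creating one copy of each state var for steps 0..k.
Step count = 34 + 1 = 35 (steps 0 through 34)
Vars per step = 18
Total = 18 * 35 = 630

630


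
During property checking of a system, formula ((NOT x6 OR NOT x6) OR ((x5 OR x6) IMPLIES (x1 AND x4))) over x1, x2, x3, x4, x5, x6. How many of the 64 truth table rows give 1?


Formula: ((NOT x6 OR NOT x6) OR ((x5 OR x6) IMPLIES (x1 AND x4))) over 6 vars (64 rows)
Evaluate each row (x1, x2, x3, x4, x5, x6 as bits, MSB first):
  row 0 [000000]: ((NOT 0 OR NOT 0) OR ((0 OR 0) IMPLIES (0 AND 0))) -> 1
  row 1 [000001]: ((NOT 1 OR NOT 1) OR ((0 OR 1) IMPLIES (0 AND 0))) -> 0
  row 2 [000010]: ((NOT 0 OR NOT 0) OR ((1 OR 0) IMPLIES (0 AND 0))) -> 1
  row 3 [000011]: ((NOT 1 OR NOT 1) OR ((1 OR 1) IMPLIES (0 AND 0))) -> 0
  row 4 [000100]: ((NOT 0 OR NOT 0) OR ((0 OR 0) IMPLIES (0 AND 1))) -> 1
  (every remaining row is evaluated the same way; all 64 results are listed next)
Full result column, 8 rows per line (x1,x2,x3 fixed per line; x4,x5,x6 runs 000..111 left to right):
  rows 0-7 [x1,x2,x3=000]: 10101010  (ones: 4)
  rows 8-15 [x1,x2,x3=001]: 10101010  (ones: 4)
  rows 16-23 [x1,x2,x3=010]: 10101010  (ones: 4)
  rows 24-31 [x1,x2,x3=011]: 10101010  (ones: 4)
  rows 32-39 [x1,x2,x3=100]: 10101111  (ones: 6)
  rows 40-47 [x1,x2,x3=101]: 10101111  (ones: 6)
  rows 48-55 [x1,x2,x3=110]: 10101111  (ones: 6)
  rows 56-63 [x1,x2,x3=111]: 10101111  (ones: 6)
Count of 1-rows = 4+4+4+4+6+6+6+6 = 40

40


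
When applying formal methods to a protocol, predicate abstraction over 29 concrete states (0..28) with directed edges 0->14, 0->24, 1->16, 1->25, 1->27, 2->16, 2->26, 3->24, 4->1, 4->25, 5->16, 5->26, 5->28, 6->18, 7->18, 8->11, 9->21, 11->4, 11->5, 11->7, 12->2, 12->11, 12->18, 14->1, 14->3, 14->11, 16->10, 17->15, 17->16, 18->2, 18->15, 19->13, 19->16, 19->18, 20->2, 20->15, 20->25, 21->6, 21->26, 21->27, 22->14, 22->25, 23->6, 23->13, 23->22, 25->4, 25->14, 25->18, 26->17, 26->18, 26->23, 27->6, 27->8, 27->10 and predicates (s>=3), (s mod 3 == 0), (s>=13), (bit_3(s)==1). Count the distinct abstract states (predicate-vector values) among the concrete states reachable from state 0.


BFS from 0:
Concrete reachable: {0, 1, 2, 3, 4, 5, 6, 7, 8, 10, 11, 13, 14, 15, 16, 17, 18, 22, 23, 24, 25, 26, 27, 28}
Abstract via predicates (s>=3), (s mod 3 == 0), (s>=13), (bit_3(s)==1):
  (0,0,0,0) <- {1, 2}
  (0,1,0,0) <- {0}
  (1,0,0,0) <- {4, 5, 7}
  (1,0,0,1) <- {8, 10, 11}
  (1,0,1,0) <- {16, 17, 22, 23}
  (1,0,1,1) <- {13, 14, 25, 26, 28}
  (1,1,0,0) <- {3, 6}
  (1,1,1,0) <- {18}
  (1,1,1,1) <- {15, 24, 27}
Distinct abstract states = 9

9


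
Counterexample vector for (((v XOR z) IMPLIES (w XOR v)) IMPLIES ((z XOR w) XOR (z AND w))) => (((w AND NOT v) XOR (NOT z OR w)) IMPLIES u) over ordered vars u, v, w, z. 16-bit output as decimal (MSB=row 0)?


F1 = (((v XOR z) IMPLIES (w XOR v)) IMPLIES ((z XOR w) XOR (z AND w)))
F2 = (((w AND NOT v) XOR (NOT z OR w)) IMPLIES u)
Counterexample to F1=>F2 is where F1=1 and F2=0.
Evaluate each row (bits = u,v,w,z, MSB first):
  row 0 [0000]: F1=0 F2=0 -> F1&~F2 -> 0
  row 1 [0001]: F1=1 F2=1 -> F1&~F2 -> 0
  row 2 [0010]: F1=1 F2=1 -> F1&~F2 -> 0
  row 3 [0011]: F1=1 F2=1 -> F1&~F2 -> 0
  row 4 [0100]: F1=0 F2=0 -> F1&~F2 -> 0
  row 5 [0101]: F1=1 F2=1 -> F1&~F2 -> 0
  row 6 [0110]: F1=1 F2=0 -> F1&~F2 -> 1
  row 7 [0111]: F1=1 F2=0 -> F1&~F2 -> 1
  row 8 [1000]: F1=0 F2=1 -> F1&~F2 -> 0
  row 9 [1001]: F1=1 F2=1 -> F1&~F2 -> 0
  row 10 [1010]: F1=1 F2=1 -> F1&~F2 -> 0
  row 11 [1011]: F1=1 F2=1 -> F1&~F2 -> 0
  row 12 [1100]: F1=0 F2=1 -> F1&~F2 -> 0
  row 13 [1101]: F1=1 F2=1 -> F1&~F2 -> 0
  row 14 [1110]: F1=1 F2=1 -> F1&~F2 -> 0
  row 15 [1111]: F1=1 F2=1 -> F1&~F2 -> 0
Full result column, 4 rows per line (u,v fixed per line; w,z runs 00..11 left to right):
  rows 0-3 [u,v=00]: 0000  = hex 0
  rows 4-7 [u,v=01]: 0011  = hex 3
  rows 8-11 [u,v=10]: 0000  = hex 0
  rows 12-15 [u,v=11]: 0000  = hex 0
Counterexample vector (row 0 .. row 15) = 0000001100000000
Output column grouped in 4s = 0000 0011 0000 0000 = 0x0300
Convert to decimal digit by digit (value = value*16 + digit):
  0 -> 0
  0*16 + 3 = 3
  3*16 + 0 = 48
  48*16 + 0 = 768
Decimal = 768

768


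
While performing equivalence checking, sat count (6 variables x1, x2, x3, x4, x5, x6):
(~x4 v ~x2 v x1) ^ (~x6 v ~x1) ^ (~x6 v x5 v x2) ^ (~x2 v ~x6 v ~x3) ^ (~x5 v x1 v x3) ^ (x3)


CNF with 6 clauses over 6 vars (64 assignments).
An assignment satisfies CNF iff every clause has >=1 true literal.
Check each row (bits = x1,x2,x3,x4,x5,x6; clause T/F shown):
  row 0 [000000]: clauses=TTTTTF -> 0
  row 1 [000001]: clauses=TTFTTF -> 0
  row 2 [000010]: clauses=TTTTFF -> 0
  row 3 [000011]: clauses=TTTTFF -> 0
  row 4 [000100]: clauses=TTTTTF -> 0
  (every remaining row is evaluated the same way; all 64 results are listed next)
Full result column, 8 rows per line (x1,x2,x3 fixed per line; x4,x5,x6 runs 000..111 left to right):
  rows 0-7 [x1,x2,x3=000]: 00000000  (ones: 0)
  rows 8-15 [x1,x2,x3=001]: 10111011  (ones: 6)
  rows 16-23 [x1,x2,x3=010]: 00000000  (ones: 0)
  rows 24-31 [x1,x2,x3=011]: 10100000  (ones: 2)
  rows 32-39 [x1,x2,x3=100]: 00000000  (ones: 0)
  rows 40-47 [x1,x2,x3=101]: 10101010  (ones: 4)
  rows 48-55 [x1,x2,x3=110]: 00000000  (ones: 0)
  rows 56-63 [x1,x2,x3=111]: 10101010  (ones: 4)
Satisfying assignments = 0+6+0+2+0+4+0+4 = 16

16


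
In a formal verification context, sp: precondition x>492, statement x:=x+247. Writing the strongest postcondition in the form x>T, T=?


Formula: sp(P, x:=E) = exists old_x. (x = E[old_x/x]) AND P[old_x/x] (old_x is the value of x before the assignment; eliminate old_x by solving x = E[old_x/x] for old_x)
Step 1: Precondition P: x>492, i.e. old_x > 492
Step 2: Assignment gives x = old_x + 247, so old_x = x - 247
Step 3: Substitute into P: x - 247 > 492
Step 4: Simplify: x > 492+247 = 739

739


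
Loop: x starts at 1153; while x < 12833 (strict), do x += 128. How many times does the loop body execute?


Step 1: x goes from 1153 toward 12833 by 128; the body runs while x<12833, so iterations = ceil((bound-start)/step)
Step 2: Distance=11680
Step 3: ceil(11680/128)=92

92


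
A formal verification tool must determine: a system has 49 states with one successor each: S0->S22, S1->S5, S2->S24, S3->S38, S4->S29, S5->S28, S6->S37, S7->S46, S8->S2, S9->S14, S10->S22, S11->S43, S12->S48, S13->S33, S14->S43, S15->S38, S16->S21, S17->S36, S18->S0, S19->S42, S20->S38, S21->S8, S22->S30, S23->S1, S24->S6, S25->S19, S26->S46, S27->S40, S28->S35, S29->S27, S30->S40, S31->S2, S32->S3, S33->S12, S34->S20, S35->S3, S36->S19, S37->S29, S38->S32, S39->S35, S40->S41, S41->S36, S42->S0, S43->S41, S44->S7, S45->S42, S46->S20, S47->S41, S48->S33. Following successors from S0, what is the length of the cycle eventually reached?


Trace from S0 until a state repeats:
  S0 -> S22 -> S30 -> S40 -> S41 -> S36 -> S19 -> S42 -> S0
S0 first seen at step 0, revisited at step 8.
Cycle length = 8 - 0 = 8

8


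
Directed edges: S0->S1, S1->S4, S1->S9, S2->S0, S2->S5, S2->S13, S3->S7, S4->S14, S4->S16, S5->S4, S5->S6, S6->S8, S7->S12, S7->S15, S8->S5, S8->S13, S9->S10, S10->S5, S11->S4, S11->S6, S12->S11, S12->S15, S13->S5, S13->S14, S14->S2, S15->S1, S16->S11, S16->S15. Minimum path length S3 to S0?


BFS layer-by-layer from S3:
  dist 0: {S3}
  dist 1: {S7}
  dist 2: {S12, S15}
  dist 3: {S1, S11}
  dist 4: {S4, S6, S9}
  dist 5: {S8, S10, S14, S16}
  dist 6: {S2, S5, S13}
  dist 7: {S0}
  -> S0 reached at distance 7
Shortest path length = 7

7


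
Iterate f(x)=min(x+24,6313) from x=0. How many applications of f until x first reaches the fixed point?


Step 1: x=0, cap=6313, increment=24
Step 2: x grows by 24 each step until capped at 6313; fixed point is x=6313
Step 3: iterations = ceil(6313/24) = 264

264


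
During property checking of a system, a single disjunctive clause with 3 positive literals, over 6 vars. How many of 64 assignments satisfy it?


Step 1: Total=2^6=64
Step 2: Unsat when all 3 false: 2^3=8
Step 3: Sat=64-8=56

56


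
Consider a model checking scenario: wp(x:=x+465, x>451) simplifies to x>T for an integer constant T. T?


Formula: wp(x:=E, P) = P[E/x] (substitute E for x in postcondition)
Step 1: Postcondition: x>451
Step 2: Substitute x+465 for x: x+465>451
Step 3: Solve for x: x > 451-465 = -14

-14


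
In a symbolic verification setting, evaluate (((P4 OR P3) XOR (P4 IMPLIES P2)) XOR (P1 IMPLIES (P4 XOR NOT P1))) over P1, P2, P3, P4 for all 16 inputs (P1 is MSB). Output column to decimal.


Formula: (((P4 OR P3) XOR (P4 IMPLIES P2)) XOR (P1 IMPLIES (P4 XOR NOT P1))) over P1, P2, P3, P4 (16 rows)
Evaluate each row (bits = P1,P2,P3,P4, MSB first):
  row 0 [0000]: (((0 OR 0) XOR (0 IMPLIES 0)) XOR (0 IMPLIES (0 XOR NOT 0))) -> 0
  row 1 [0001]: (((1 OR 0) XOR (1 IMPLIES 0)) XOR (0 IMPLIES (1 XOR NOT 0))) -> 0
  row 2 [0010]: (((0 OR 1) XOR (0 IMPLIES 0)) XOR (0 IMPLIES (0 XOR NOT 0))) -> 1
  row 3 [0011]: (((1 OR 1) XOR (1 IMPLIES 0)) XOR (0 IMPLIES (1 XOR NOT 0))) -> 0
  row 4 [0100]: (((0 OR 0) XOR (0 IMPLIES 1)) XOR (0 IMPLIES (0 XOR NOT 0))) -> 0
  row 5 [0101]: (((1 OR 0) XOR (1 IMPLIES 1)) XOR (0 IMPLIES (1 XOR NOT 0))) -> 1
  row 6 [0110]: (((0 OR 1) XOR (0 IMPLIES 1)) XOR (0 IMPLIES (0 XOR NOT 0))) -> 1
  row 7 [0111]: (((1 OR 1) XOR (1 IMPLIES 1)) XOR (0 IMPLIES (1 XOR NOT 0))) -> 1
  row 8 [1000]: (((0 OR 0) XOR (0 IMPLIES 0)) XOR (1 IMPLIES (0 XOR NOT 1))) -> 1
  row 9 [1001]: (((1 OR 0) XOR (1 IMPLIES 0)) XOR (1 IMPLIES (1 XOR NOT 1))) -> 0
  row 10 [1010]: (((0 OR 1) XOR (0 IMPLIES 0)) XOR (1 IMPLIES (0 XOR NOT 1))) -> 0
  row 11 [1011]: (((1 OR 1) XOR (1 IMPLIES 0)) XOR (1 IMPLIES (1 XOR NOT 1))) -> 0
  row 12 [1100]: (((0 OR 0) XOR (0 IMPLIES 1)) XOR (1 IMPLIES (0 XOR NOT 1))) -> 1
  row 13 [1101]: (((1 OR 0) XOR (1 IMPLIES 1)) XOR (1 IMPLIES (1 XOR NOT 1))) -> 1
  row 14 [1110]: (((0 OR 1) XOR (0 IMPLIES 1)) XOR (1 IMPLIES (0 XOR NOT 1))) -> 0
  row 15 [1111]: (((1 OR 1) XOR (1 IMPLIES 1)) XOR (1 IMPLIES (1 XOR NOT 1))) -> 1
Full result column, 4 rows per line (P1,P2 fixed per line; P3,P4 runs 00..11 left to right):
  rows 0-3 [P1,P2=00]: 0010  = hex 2
  rows 4-7 [P1,P2=01]: 0111  = hex 7
  rows 8-11 [P1,P2=10]: 1000  = hex 8
  rows 12-15 [P1,P2=11]: 1101  = hex D
Output column (row 0 .. row 15) = 0010011110001101
Output column grouped in 4s = 0010 0111 1000 1101 = 0x278D
Convert to decimal digit by digit (value = value*16 + digit):
  2 -> 2
  2*16 + 7 = 39
  39*16 + 8 = 632
  632*16 + 13 (D) = 10125
Decimal = 10125

10125


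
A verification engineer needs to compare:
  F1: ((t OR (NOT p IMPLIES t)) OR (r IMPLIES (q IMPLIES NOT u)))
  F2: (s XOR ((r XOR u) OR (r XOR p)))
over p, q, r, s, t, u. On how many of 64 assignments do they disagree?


F1 = ((t OR (NOT p IMPLIES t)) OR (r IMPLIES (q IMPLIES NOT u)))
F2 = (s XOR ((r XOR u) OR (r XOR p)))
Evaluate both on each of 64 rows (bits = p,q,r,s,t,u):
  row 0 [000000]: F1=1 F2=0 (differ) -> 1
  row 1 [000001]: F1=1 F2=1 -> 0
  row 2 [000010]: F1=1 F2=0 (differ) -> 1
  row 3 [000011]: F1=1 F2=1 -> 0
  row 4 [000100]: F1=1 F2=1 -> 0
  (every remaining row is evaluated the same way; all 64 results are listed next)
Full result column, 8 rows per line (p,q,r fixed per line; s,t,u runs 000..111 left to right):
  rows 0-7 [p,q,r=000]: 10100101  (ones: 4)
  rows 8-15 [p,q,r=001]: 00001111  (ones: 4)
  rows 16-23 [p,q,r=010]: 10100101  (ones: 4)
  rows 24-31 [p,q,r=011]: 01001011  (ones: 4)
  rows 32-39 [p,q,r=100]: 00001111  (ones: 4)
  rows 40-47 [p,q,r=101]: 01011010  (ones: 4)
  rows 48-55 [p,q,r=110]: 00001111  (ones: 4)
  rows 56-63 [p,q,r=111]: 01011010  (ones: 4)
Disagreements = 4+4+4+4+4+4+4+4 = 32

32


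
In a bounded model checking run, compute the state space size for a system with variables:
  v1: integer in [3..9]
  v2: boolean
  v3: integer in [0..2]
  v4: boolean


State space = product of domain sizes of all variables.
Domain sizes:
  v1 (integer in [3..9]): 7
  v2 (boolean): 2
  v3 (integer in [0..2]): 3
  v4 (boolean): 2
Product = 7 * 2 * 3 * 2 = 84

84


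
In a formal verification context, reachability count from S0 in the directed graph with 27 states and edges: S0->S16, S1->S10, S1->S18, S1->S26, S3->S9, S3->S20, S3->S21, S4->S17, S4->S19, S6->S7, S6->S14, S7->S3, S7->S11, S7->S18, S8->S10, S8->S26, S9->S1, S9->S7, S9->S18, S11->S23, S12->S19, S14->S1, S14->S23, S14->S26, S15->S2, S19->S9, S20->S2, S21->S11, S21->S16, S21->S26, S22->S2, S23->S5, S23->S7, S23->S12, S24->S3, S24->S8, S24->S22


BFS from S0:
  layer 0: {S0}
  layer 1: {S16}
Reachable set: {S0, S16}
Count = 2

2


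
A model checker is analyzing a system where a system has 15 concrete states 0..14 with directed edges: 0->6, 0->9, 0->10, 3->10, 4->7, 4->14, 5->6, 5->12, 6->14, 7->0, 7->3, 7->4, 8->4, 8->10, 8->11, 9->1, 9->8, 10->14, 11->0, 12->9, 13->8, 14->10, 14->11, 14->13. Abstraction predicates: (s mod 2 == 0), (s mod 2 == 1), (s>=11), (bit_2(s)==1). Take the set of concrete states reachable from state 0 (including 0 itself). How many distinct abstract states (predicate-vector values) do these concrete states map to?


BFS from 0:
Concrete reachable: {0, 1, 3, 4, 6, 7, 8, 9, 10, 11, 13, 14}
Abstract via predicates (s mod 2 == 0), (s mod 2 == 1), (s>=11), (bit_2(s)==1):
  (0,1,0,0) <- {1, 3, 9}
  (0,1,0,1) <- {7}
  (0,1,1,0) <- {11}
  (0,1,1,1) <- {13}
  (1,0,0,0) <- {0, 8, 10}
  (1,0,0,1) <- {4, 6}
  (1,0,1,1) <- {14}
Distinct abstract states = 7

7


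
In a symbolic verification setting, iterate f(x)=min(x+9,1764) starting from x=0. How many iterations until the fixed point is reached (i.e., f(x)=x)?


Step 1: x=0, cap=1764, increment=9
Step 2: x grows by 9 each step until capped at 1764; fixed point is x=1764
Step 3: iterations = ceil(1764/9) = 196

196


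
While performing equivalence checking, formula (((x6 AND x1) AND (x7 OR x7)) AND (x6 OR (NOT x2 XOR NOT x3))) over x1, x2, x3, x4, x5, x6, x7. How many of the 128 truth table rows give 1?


Formula: (((x6 AND x1) AND (x7 OR x7)) AND (x6 OR (NOT x2 XOR NOT x3))) over 7 vars (128 rows)
Evaluate each row (x1, x2, x3, x4, x5, x6, x7 as bits, MSB first):
  row 0 [0000000]: (((0 AND 0) AND (0 OR 0)) AND (0 OR (NOT 0 XOR NOT 0))) -> 0
  row 1 [0000001]: (((0 AND 0) AND (1 OR 1)) AND (0 OR (NOT 0 XOR NOT 0))) -> 0
  row 2 [0000010]: (((1 AND 0) AND (0 OR 0)) AND (1 OR (NOT 0 XOR NOT 0))) -> 0
  row 3 [0000011]: (((1 AND 0) AND (1 OR 1)) AND (1 OR (NOT 0 XOR NOT 0))) -> 0
  row 4 [0000100]: (((0 AND 0) AND (0 OR 0)) AND (0 OR (NOT 0 XOR NOT 0))) -> 0
  (every remaining row is evaluated the same way; all 128 results are listed next)
Full result column, 8 rows per line (x1,x2,x3,x4 fixed per line; x5,x6,x7 runs 000..111 left to right):
  rows 0-7 [x1,x2,x3,x4=0000]: 00000000  (ones: 0)
  rows 8-15 [x1,x2,x3,x4=0001]: 00000000  (ones: 0)
  rows 16-23 [x1,x2,x3,x4=0010]: 00000000  (ones: 0)
  rows 24-31 [x1,x2,x3,x4=0011]: 00000000  (ones: 0)
  rows 32-39 [x1,x2,x3,x4=0100]: 00000000  (ones: 0)
  rows 40-47 [x1,x2,x3,x4=0101]: 00000000  (ones: 0)
  rows 48-55 [x1,x2,x3,x4=0110]: 00000000  (ones: 0)
  rows 56-63 [x1,x2,x3,x4=0111]: 00000000  (ones: 0)
  rows 64-71 [x1,x2,x3,x4=1000]: 00010001  (ones: 2)
  rows 72-79 [x1,x2,x3,x4=1001]: 00010001  (ones: 2)
  rows 80-87 [x1,x2,x3,x4=1010]: 00010001  (ones: 2)
  rows 88-95 [x1,x2,x3,x4=1011]: 00010001  (ones: 2)
  rows 96-103 [x1,x2,x3,x4=1100]: 00010001  (ones: 2)
  rows 104-111 [x1,x2,x3,x4=1101]: 00010001  (ones: 2)
  rows 112-119 [x1,x2,x3,x4=1110]: 00010001  (ones: 2)
  rows 120-127 [x1,x2,x3,x4=1111]: 00010001  (ones: 2)
Count of 1-rows = 0+0+0+0+0+0+0+0+2+2+2+2+2+2+2+2 = 16

16


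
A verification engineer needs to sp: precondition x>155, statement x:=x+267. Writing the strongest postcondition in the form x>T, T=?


Formula: sp(P, x:=E) = exists old_x. (x = E[old_x/x]) AND P[old_x/x] (old_x is the value of x before the assignment; eliminate old_x by solving x = E[old_x/x] for old_x)
Step 1: Precondition P: x>155, i.e. old_x > 155
Step 2: Assignment gives x = old_x + 267, so old_x = x - 267
Step 3: Substitute into P: x - 267 > 155
Step 4: Simplify: x > 155+267 = 422

422


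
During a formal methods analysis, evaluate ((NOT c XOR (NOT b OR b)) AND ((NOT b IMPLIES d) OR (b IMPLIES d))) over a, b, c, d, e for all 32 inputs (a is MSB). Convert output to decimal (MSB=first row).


Formula: ((NOT c XOR (NOT b OR b)) AND ((NOT b IMPLIES d) OR (b IMPLIES d))) over a, b, c, d, e (32 rows)
Evaluate each row (bits = a,b,c,d,e, MSB first):
  row 0 [00000]: ((NOT 0 XOR (NOT 0 OR 0)) AND ((NOT 0 IMPLIES 0) OR (0 IMPLIES 0))) -> 0
  row 1 [00001]: ((NOT 0 XOR (NOT 0 OR 0)) AND ((NOT 0 IMPLIES 0) OR (0 IMPLIES 0))) -> 0
  row 2 [00010]: ((NOT 0 XOR (NOT 0 OR 0)) AND ((NOT 0 IMPLIES 1) OR (0 IMPLIES 1))) -> 0
  row 3 [00011]: ((NOT 0 XOR (NOT 0 OR 0)) AND ((NOT 0 IMPLIES 1) OR (0 IMPLIES 1))) -> 0
  row 4 [00100]: ((NOT 1 XOR (NOT 0 OR 0)) AND ((NOT 0 IMPLIES 0) OR (0 IMPLIES 0))) -> 1
  row 5 [00101]: ((NOT 1 XOR (NOT 0 OR 0)) AND ((NOT 0 IMPLIES 0) OR (0 IMPLIES 0))) -> 1
  row 6 [00110]: ((NOT 1 XOR (NOT 0 OR 0)) AND ((NOT 0 IMPLIES 1) OR (0 IMPLIES 1))) -> 1
  row 7 [00111]: ((NOT 1 XOR (NOT 0 OR 0)) AND ((NOT 0 IMPLIES 1) OR (0 IMPLIES 1))) -> 1
  row 8 [01000]: ((NOT 0 XOR (NOT 1 OR 1)) AND ((NOT 1 IMPLIES 0) OR (1 IMPLIES 0))) -> 0
  row 9 [01001]: ((NOT 0 XOR (NOT 1 OR 1)) AND ((NOT 1 IMPLIES 0) OR (1 IMPLIES 0))) -> 0
  row 10 [01010]: ((NOT 0 XOR (NOT 1 OR 1)) AND ((NOT 1 IMPLIES 1) OR (1 IMPLIES 1))) -> 0
  row 11 [01011]: ((NOT 0 XOR (NOT 1 OR 1)) AND ((NOT 1 IMPLIES 1) OR (1 IMPLIES 1))) -> 0
  row 12 [01100]: ((NOT 1 XOR (NOT 1 OR 1)) AND ((NOT 1 IMPLIES 0) OR (1 IMPLIES 0))) -> 1
  row 13 [01101]: ((NOT 1 XOR (NOT 1 OR 1)) AND ((NOT 1 IMPLIES 0) OR (1 IMPLIES 0))) -> 1
  row 14 [01110]: ((NOT 1 XOR (NOT 1 OR 1)) AND ((NOT 1 IMPLIES 1) OR (1 IMPLIES 1))) -> 1
  row 15 [01111]: ((NOT 1 XOR (NOT 1 OR 1)) AND ((NOT 1 IMPLIES 1) OR (1 IMPLIES 1))) -> 1
  row 16 [10000]: ((NOT 0 XOR (NOT 0 OR 0)) AND ((NOT 0 IMPLIES 0) OR (0 IMPLIES 0))) -> 0
  row 17 [10001]: ((NOT 0 XOR (NOT 0 OR 0)) AND ((NOT 0 IMPLIES 0) OR (0 IMPLIES 0))) -> 0
  row 18 [10010]: ((NOT 0 XOR (NOT 0 OR 0)) AND ((NOT 0 IMPLIES 1) OR (0 IMPLIES 1))) -> 0
  row 19 [10011]: ((NOT 0 XOR (NOT 0 OR 0)) AND ((NOT 0 IMPLIES 1) OR (0 IMPLIES 1))) -> 0
  row 20 [10100]: ((NOT 1 XOR (NOT 0 OR 0)) AND ((NOT 0 IMPLIES 0) OR (0 IMPLIES 0))) -> 1
  row 21 [10101]: ((NOT 1 XOR (NOT 0 OR 0)) AND ((NOT 0 IMPLIES 0) OR (0 IMPLIES 0))) -> 1
  row 22 [10110]: ((NOT 1 XOR (NOT 0 OR 0)) AND ((NOT 0 IMPLIES 1) OR (0 IMPLIES 1))) -> 1
  row 23 [10111]: ((NOT 1 XOR (NOT 0 OR 0)) AND ((NOT 0 IMPLIES 1) OR (0 IMPLIES 1))) -> 1
  row 24 [11000]: ((NOT 0 XOR (NOT 1 OR 1)) AND ((NOT 1 IMPLIES 0) OR (1 IMPLIES 0))) -> 0
  row 25 [11001]: ((NOT 0 XOR (NOT 1 OR 1)) AND ((NOT 1 IMPLIES 0) OR (1 IMPLIES 0))) -> 0
  row 26 [11010]: ((NOT 0 XOR (NOT 1 OR 1)) AND ((NOT 1 IMPLIES 1) OR (1 IMPLIES 1))) -> 0
  row 27 [11011]: ((NOT 0 XOR (NOT 1 OR 1)) AND ((NOT 1 IMPLIES 1) OR (1 IMPLIES 1))) -> 0
  row 28 [11100]: ((NOT 1 XOR (NOT 1 OR 1)) AND ((NOT 1 IMPLIES 0) OR (1 IMPLIES 0))) -> 1
  row 29 [11101]: ((NOT 1 XOR (NOT 1 OR 1)) AND ((NOT 1 IMPLIES 0) OR (1 IMPLIES 0))) -> 1
  row 30 [11110]: ((NOT 1 XOR (NOT 1 OR 1)) AND ((NOT 1 IMPLIES 1) OR (1 IMPLIES 1))) -> 1
  row 31 [11111]: ((NOT 1 XOR (NOT 1 OR 1)) AND ((NOT 1 IMPLIES 1) OR (1 IMPLIES 1))) -> 1
Full result column, 4 rows per line (a,b,c fixed per line; d,e runs 00..11 left to right):
  rows 0-3 [a,b,c=000]: 0000  = hex 0
  rows 4-7 [a,b,c=001]: 1111  = hex F
  rows 8-11 [a,b,c=010]: 0000  = hex 0
  rows 12-15 [a,b,c=011]: 1111  = hex F
  rows 16-19 [a,b,c=100]: 0000  = hex 0
  rows 20-23 [a,b,c=101]: 1111  = hex F
  rows 24-27 [a,b,c=110]: 0000  = hex 0
  rows 28-31 [a,b,c=111]: 1111  = hex F
Output column (row 0 .. row 31) = 00001111000011110000111100001111
Output column grouped in 4s = 0000 1111 0000 1111 0000 1111 0000 1111 = 0x0F0F0F0F
Convert to decimal digit by digit (value = value*16 + digit):
  0 -> 0
  0*16 + 15 (F) = 15
  15*16 + 0 = 240
  240*16 + 15 (F) = 3855
  3855*16 + 0 = 61680
  61680*16 + 15 (F) = 986895
  986895*16 + 0 = 15790320
  15790320*16 + 15 (F) = 252645135
Decimal = 252645135

252645135


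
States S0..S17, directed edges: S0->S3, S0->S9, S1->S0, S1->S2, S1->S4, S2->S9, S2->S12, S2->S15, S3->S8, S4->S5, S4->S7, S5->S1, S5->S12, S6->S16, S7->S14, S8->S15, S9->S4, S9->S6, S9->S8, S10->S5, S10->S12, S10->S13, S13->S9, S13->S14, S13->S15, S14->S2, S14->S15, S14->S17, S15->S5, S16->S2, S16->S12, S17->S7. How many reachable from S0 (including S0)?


BFS from S0:
  layer 0: {S0}
  layer 1: {S3, S9}
  layer 2: {S4, S6, S8}
  layer 3: {S5, S7, S15, S16}
  layer 4: {S1, S2, S12, S14}
  layer 5: {S17}
Reachable set: {S0, S1, S2, S3, S4, S5, S6, S7, S8, S9, S12, S14, S15, S16, S17}
Count = 15

15


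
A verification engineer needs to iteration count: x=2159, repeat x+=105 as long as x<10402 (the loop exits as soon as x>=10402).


Step 1: x goes from 2159 toward 10402 by 105; the body runs while x<10402, so iterations = ceil((bound-start)/step)
Step 2: Distance=8243
Step 3: ceil(8243/105)=79

79


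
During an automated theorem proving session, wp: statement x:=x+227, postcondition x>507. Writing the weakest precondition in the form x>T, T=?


Formula: wp(x:=E, P) = P[E/x] (substitute E for x in postcondition)
Step 1: Postcondition: x>507
Step 2: Substitute x+227 for x: x+227>507
Step 3: Solve for x: x > 507-227 = 280

280


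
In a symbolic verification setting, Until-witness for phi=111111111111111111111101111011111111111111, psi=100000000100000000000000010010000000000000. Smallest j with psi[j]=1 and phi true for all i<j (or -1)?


(phi U psi) at 0: need smallest j with psi[j]=1 and phi[i]=1 for all i in [0,j).
Scan from step 0:
  step 0: psi=1 and phi held for [0,0) -> witness found
Witness step = 0

0


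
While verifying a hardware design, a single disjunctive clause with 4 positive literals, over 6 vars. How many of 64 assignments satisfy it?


Step 1: Total=2^6=64
Step 2: Unsat when all 4 false: 2^2=4
Step 3: Sat=64-4=60

60


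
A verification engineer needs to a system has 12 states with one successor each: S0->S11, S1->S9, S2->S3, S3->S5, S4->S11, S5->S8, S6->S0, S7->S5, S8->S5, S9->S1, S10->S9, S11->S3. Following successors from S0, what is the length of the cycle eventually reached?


Trace from S0 until a state repeats:
  S0 -> S11 -> S3 -> S5 -> S8 -> S5
S5 first seen at step 3, revisited at step 5.
Cycle length = 5 - 3 = 2

2


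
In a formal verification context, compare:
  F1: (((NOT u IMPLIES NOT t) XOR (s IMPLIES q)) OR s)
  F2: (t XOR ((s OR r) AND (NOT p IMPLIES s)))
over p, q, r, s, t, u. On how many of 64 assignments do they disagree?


F1 = (((NOT u IMPLIES NOT t) XOR (s IMPLIES q)) OR s)
F2 = (t XOR ((s OR r) AND (NOT p IMPLIES s)))
Evaluate both on each of 64 rows (bits = p,q,r,s,t,u):
  row 0 [000000]: F1=0 F2=0 -> 0
  row 1 [000001]: F1=0 F2=0 -> 0
  row 2 [000010]: F1=1 F2=1 -> 0
  row 3 [000011]: F1=0 F2=1 (differ) -> 1
  row 4 [000100]: F1=1 F2=1 -> 0
  (every remaining row is evaluated the same way; all 64 results are listed next)
Full result column, 8 rows per line (p,q,r fixed per line; s,t,u runs 000..111 left to right):
  rows 0-7 [p,q,r=000]: 00010011  (ones: 3)
  rows 8-15 [p,q,r=001]: 00010011  (ones: 3)
  rows 16-23 [p,q,r=010]: 00010011  (ones: 3)
  rows 24-31 [p,q,r=011]: 00010011  (ones: 3)
  rows 32-39 [p,q,r=100]: 00010011  (ones: 3)
  rows 40-47 [p,q,r=101]: 11100011  (ones: 5)
  rows 48-55 [p,q,r=110]: 00010011  (ones: 3)
  rows 56-63 [p,q,r=111]: 11100011  (ones: 5)
Disagreements = 3+3+3+3+3+5+3+5 = 28

28


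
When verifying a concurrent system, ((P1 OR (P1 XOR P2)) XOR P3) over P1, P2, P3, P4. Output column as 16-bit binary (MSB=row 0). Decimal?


Formula: ((P1 OR (P1 XOR P2)) XOR P3) over P1, P2, P3, P4 (16 rows)
Evaluate each row (bits = P1,P2,P3,P4, MSB first):
  row 0 [0000]: ((0 OR (0 XOR 0)) XOR 0) -> 0
  row 1 [0001]: ((0 OR (0 XOR 0)) XOR 0) -> 0
  row 2 [0010]: ((0 OR (0 XOR 0)) XOR 1) -> 1
  row 3 [0011]: ((0 OR (0 XOR 0)) XOR 1) -> 1
  row 4 [0100]: ((0 OR (0 XOR 1)) XOR 0) -> 1
  row 5 [0101]: ((0 OR (0 XOR 1)) XOR 0) -> 1
  row 6 [0110]: ((0 OR (0 XOR 1)) XOR 1) -> 0
  row 7 [0111]: ((0 OR (0 XOR 1)) XOR 1) -> 0
  row 8 [1000]: ((1 OR (1 XOR 0)) XOR 0) -> 1
  row 9 [1001]: ((1 OR (1 XOR 0)) XOR 0) -> 1
  row 10 [1010]: ((1 OR (1 XOR 0)) XOR 1) -> 0
  row 11 [1011]: ((1 OR (1 XOR 0)) XOR 1) -> 0
  row 12 [1100]: ((1 OR (1 XOR 1)) XOR 0) -> 1
  row 13 [1101]: ((1 OR (1 XOR 1)) XOR 0) -> 1
  row 14 [1110]: ((1 OR (1 XOR 1)) XOR 1) -> 0
  row 15 [1111]: ((1 OR (1 XOR 1)) XOR 1) -> 0
Full result column, 4 rows per line (P1,P2 fixed per line; P3,P4 runs 00..11 left to right):
  rows 0-3 [P1,P2=00]: 0011  = hex 3
  rows 4-7 [P1,P2=01]: 1100  = hex C
  rows 8-11 [P1,P2=10]: 1100  = hex C
  rows 12-15 [P1,P2=11]: 1100  = hex C
Output column (row 0 .. row 15) = 0011110011001100
Output column grouped in 4s = 0011 1100 1100 1100 = 0x3CCC
Convert to decimal digit by digit (value = value*16 + digit):
  3 -> 3
  3*16 + 12 (C) = 60
  60*16 + 12 (C) = 972
  972*16 + 12 (C) = 15564
Decimal = 15564

15564


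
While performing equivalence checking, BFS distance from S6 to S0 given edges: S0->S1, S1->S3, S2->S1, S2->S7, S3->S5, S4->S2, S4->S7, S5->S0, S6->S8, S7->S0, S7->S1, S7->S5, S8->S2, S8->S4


BFS layer-by-layer from S6:
  dist 0: {S6}
  dist 1: {S8}
  dist 2: {S2, S4}
  dist 3: {S1, S7}
  dist 4: {S0, S3, S5}
  -> S0 reached at distance 4
Shortest path length = 4

4


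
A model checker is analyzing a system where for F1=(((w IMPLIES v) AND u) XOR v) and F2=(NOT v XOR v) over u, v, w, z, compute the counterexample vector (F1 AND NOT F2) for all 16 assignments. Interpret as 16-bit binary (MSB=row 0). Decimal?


F1 = (((w IMPLIES v) AND u) XOR v)
F2 = (NOT v XOR v)
Counterexample to F1=>F2 is where F1=1 and F2=0.
Evaluate each row (bits = u,v,w,z, MSB first):
  row 0 [0000]: F1=0 F2=1 -> F1&~F2 -> 0
  row 1 [0001]: F1=0 F2=1 -> F1&~F2 -> 0
  row 2 [0010]: F1=0 F2=1 -> F1&~F2 -> 0
  row 3 [0011]: F1=0 F2=1 -> F1&~F2 -> 0
  row 4 [0100]: F1=1 F2=1 -> F1&~F2 -> 0
  row 5 [0101]: F1=1 F2=1 -> F1&~F2 -> 0
  row 6 [0110]: F1=1 F2=1 -> F1&~F2 -> 0
  row 7 [0111]: F1=1 F2=1 -> F1&~F2 -> 0
  row 8 [1000]: F1=1 F2=1 -> F1&~F2 -> 0
  row 9 [1001]: F1=1 F2=1 -> F1&~F2 -> 0
  row 10 [1010]: F1=0 F2=1 -> F1&~F2 -> 0
  row 11 [1011]: F1=0 F2=1 -> F1&~F2 -> 0
  row 12 [1100]: F1=0 F2=1 -> F1&~F2 -> 0
  row 13 [1101]: F1=0 F2=1 -> F1&~F2 -> 0
  row 14 [1110]: F1=0 F2=1 -> F1&~F2 -> 0
  row 15 [1111]: F1=0 F2=1 -> F1&~F2 -> 0
Full result column, 4 rows per line (u,v fixed per line; w,z runs 00..11 left to right):
  rows 0-3 [u,v=00]: 0000  = hex 0
  rows 4-7 [u,v=01]: 0000  = hex 0
  rows 8-11 [u,v=10]: 0000  = hex 0
  rows 12-15 [u,v=11]: 0000  = hex 0
Counterexample vector (row 0 .. row 15) = 0000000000000000
Output column grouped in 4s = 0000 0000 0000 0000 = 0x0000
Convert to decimal digit by digit (value = value*16 + digit):
  0 -> 0
  0*16 + 0 = 0
  0*16 + 0 = 0
  0*16 + 0 = 0
Decimal = 0

0


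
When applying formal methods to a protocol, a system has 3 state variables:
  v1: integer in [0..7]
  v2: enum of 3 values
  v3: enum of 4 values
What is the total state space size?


State space = product of domain sizes of all variables.
Domain sizes:
  v1 (integer in [0..7]): 8
  v2 (enum of 3 values): 3
  v3 (enum of 4 values): 4
Product = 8 * 3 * 4 = 96

96


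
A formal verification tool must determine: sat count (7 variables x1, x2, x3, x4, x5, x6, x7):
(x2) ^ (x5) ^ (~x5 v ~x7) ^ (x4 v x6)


CNF with 4 clauses over 7 vars (128 assignments).
An assignment satisfies CNF iff every clause has >=1 true literal.
Check each row (bits = x1,x2,x3,x4,x5,x6,x7; clause T/F shown):
  row 0 [0000000]: clauses=FFTF -> 0
  row 1 [0000001]: clauses=FFTF -> 0
  row 2 [0000010]: clauses=FFTT -> 0
  row 3 [0000011]: clauses=FFTT -> 0
  row 4 [0000100]: clauses=FTTF -> 0
  (every remaining row is evaluated the same way; all 128 results are listed next)
Full result column, 8 rows per line (x1,x2,x3,x4 fixed per line; x5,x6,x7 runs 000..111 left to right):
  rows 0-7 [x1,x2,x3,x4=0000]: 00000000  (ones: 0)
  rows 8-15 [x1,x2,x3,x4=0001]: 00000000  (ones: 0)
  rows 16-23 [x1,x2,x3,x4=0010]: 00000000  (ones: 0)
  rows 24-31 [x1,x2,x3,x4=0011]: 00000000  (ones: 0)
  rows 32-39 [x1,x2,x3,x4=0100]: 00000010  (ones: 1)
  rows 40-47 [x1,x2,x3,x4=0101]: 00001010  (ones: 2)
  rows 48-55 [x1,x2,x3,x4=0110]: 00000010  (ones: 1)
  rows 56-63 [x1,x2,x3,x4=0111]: 00001010  (ones: 2)
  rows 64-71 [x1,x2,x3,x4=1000]: 00000000  (ones: 0)
  rows 72-79 [x1,x2,x3,x4=1001]: 00000000  (ones: 0)
  rows 80-87 [x1,x2,x3,x4=1010]: 00000000  (ones: 0)
  rows 88-95 [x1,x2,x3,x4=1011]: 00000000  (ones: 0)
  rows 96-103 [x1,x2,x3,x4=1100]: 00000010  (ones: 1)
  rows 104-111 [x1,x2,x3,x4=1101]: 00001010  (ones: 2)
  rows 112-119 [x1,x2,x3,x4=1110]: 00000010  (ones: 1)
  rows 120-127 [x1,x2,x3,x4=1111]: 00001010  (ones: 2)
Satisfying assignments = 0+0+0+0+1+2+1+2+0+0+0+0+1+2+1+2 = 12

12


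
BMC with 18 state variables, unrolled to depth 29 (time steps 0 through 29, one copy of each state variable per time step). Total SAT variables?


BMC unrolls to depth k, creating one copy of each state var for steps 0..k.
Step count = 29 + 1 = 30 (steps 0 through 29)
Vars per step = 18
Total = 18 * 30 = 540

540


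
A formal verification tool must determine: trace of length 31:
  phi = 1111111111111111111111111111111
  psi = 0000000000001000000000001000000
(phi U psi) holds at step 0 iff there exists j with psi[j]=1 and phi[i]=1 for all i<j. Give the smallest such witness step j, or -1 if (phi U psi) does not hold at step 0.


(phi U psi) at 0: need smallest j with psi[j]=1 and phi[i]=1 for all i in [0,j).
Scan from step 0:
  step 0: phi=1, psi=0 -> continue
  step 1: phi=1, psi=0 -> continue
  step 2: phi=1, psi=0 -> continue
  step 3: phi=1, psi=0 -> continue
  step 12: psi=1 and phi held for [0,12) -> witness found
Witness step = 12

12


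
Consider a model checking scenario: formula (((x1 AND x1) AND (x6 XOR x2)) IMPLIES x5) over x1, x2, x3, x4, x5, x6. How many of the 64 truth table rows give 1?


Formula: (((x1 AND x1) AND (x6 XOR x2)) IMPLIES x5) over 6 vars (64 rows)
Evaluate each row (x1, x2, x3, x4, x5, x6 as bits, MSB first):
  row 0 [000000]: (((0 AND 0) AND (0 XOR 0)) IMPLIES 0) -> 1
  row 1 [000001]: (((0 AND 0) AND (1 XOR 0)) IMPLIES 0) -> 1
  row 2 [000010]: (((0 AND 0) AND (0 XOR 0)) IMPLIES 1) -> 1
  row 3 [000011]: (((0 AND 0) AND (1 XOR 0)) IMPLIES 1) -> 1
  row 4 [000100]: (((0 AND 0) AND (0 XOR 0)) IMPLIES 0) -> 1
  (every remaining row is evaluated the same way; all 64 results are listed next)
Full result column, 8 rows per line (x1,x2,x3 fixed per line; x4,x5,x6 runs 000..111 left to right):
  rows 0-7 [x1,x2,x3=000]: 11111111  (ones: 8)
  rows 8-15 [x1,x2,x3=001]: 11111111  (ones: 8)
  rows 16-23 [x1,x2,x3=010]: 11111111  (ones: 8)
  rows 24-31 [x1,x2,x3=011]: 11111111  (ones: 8)
  rows 32-39 [x1,x2,x3=100]: 10111011  (ones: 6)
  rows 40-47 [x1,x2,x3=101]: 10111011  (ones: 6)
  rows 48-55 [x1,x2,x3=110]: 01110111  (ones: 6)
  rows 56-63 [x1,x2,x3=111]: 01110111  (ones: 6)
Count of 1-rows = 8+8+8+8+6+6+6+6 = 56

56


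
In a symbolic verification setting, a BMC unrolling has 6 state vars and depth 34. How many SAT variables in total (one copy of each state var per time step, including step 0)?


BMC unrolls to depth k, creating one copy of each state var for steps 0..k.
Step count = 34 + 1 = 35 (steps 0 through 34)
Vars per step = 6
Total = 6 * 35 = 210

210


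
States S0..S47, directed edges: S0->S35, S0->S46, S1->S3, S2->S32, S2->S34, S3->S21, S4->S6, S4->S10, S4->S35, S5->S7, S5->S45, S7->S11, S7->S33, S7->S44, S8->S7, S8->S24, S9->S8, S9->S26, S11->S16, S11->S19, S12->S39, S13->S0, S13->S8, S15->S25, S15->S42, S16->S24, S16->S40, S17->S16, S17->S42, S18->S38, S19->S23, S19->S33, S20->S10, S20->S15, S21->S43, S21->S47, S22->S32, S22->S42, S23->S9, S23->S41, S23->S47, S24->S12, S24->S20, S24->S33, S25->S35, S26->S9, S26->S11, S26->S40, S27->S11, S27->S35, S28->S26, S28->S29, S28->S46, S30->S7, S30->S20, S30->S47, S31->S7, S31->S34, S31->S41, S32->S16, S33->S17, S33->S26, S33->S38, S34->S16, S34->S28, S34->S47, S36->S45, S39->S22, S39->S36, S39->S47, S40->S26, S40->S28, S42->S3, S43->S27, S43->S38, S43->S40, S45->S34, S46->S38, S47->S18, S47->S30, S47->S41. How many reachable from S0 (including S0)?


BFS from S0:
  layer 0: {S0}
  layer 1: {S35, S46}
  layer 2: {S38}
Reachable set: {S0, S35, S38, S46}
Count = 4

4


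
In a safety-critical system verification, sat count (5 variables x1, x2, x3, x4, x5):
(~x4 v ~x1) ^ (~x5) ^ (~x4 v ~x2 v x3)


CNF with 3 clauses over 5 vars (32 assignments).
An assignment satisfies CNF iff every clause has >=1 true literal.
Check each row (bits = x1,x2,x3,x4,x5; clause T/F shown):
  row 0 [00000]: clauses=TTT -> 1
  row 1 [00001]: clauses=TFT -> 0
  row 2 [00010]: clauses=TTT -> 1
  row 3 [00011]: clauses=TFT -> 0
  row 4 [00100]: clauses=TTT -> 1
  row 5 [00101]: clauses=TFT -> 0
  row 6 [00110]: clauses=TTT -> 1
  row 7 [00111]: clauses=TFT -> 0
  row 8 [01000]: clauses=TTT -> 1
  row 9 [01001]: clauses=TFT -> 0
  row 10 [01010]: clauses=TTF -> 0
  row 11 [01011]: clauses=TFF -> 0
  row 12 [01100]: clauses=TTT -> 1
  row 13 [01101]: clauses=TFT -> 0
  row 14 [01110]: clauses=TTT -> 1
  row 15 [01111]: clauses=TFT -> 0
  row 16 [10000]: clauses=TTT -> 1
  row 17 [10001]: clauses=TFT -> 0
  row 18 [10010]: clauses=FTT -> 0
  row 19 [10011]: clauses=FFT -> 0
  row 20 [10100]: clauses=TTT -> 1
  row 21 [10101]: clauses=TFT -> 0
  row 22 [10110]: clauses=FTT -> 0
  row 23 [10111]: clauses=FFT -> 0
  row 24 [11000]: clauses=TTT -> 1
  row 25 [11001]: clauses=TFT -> 0
  row 26 [11010]: clauses=FTF -> 0
  row 27 [11011]: clauses=FFF -> 0
  row 28 [11100]: clauses=TTT -> 1
  row 29 [11101]: clauses=TFT -> 0
  row 30 [11110]: clauses=FTT -> 0
  row 31 [11111]: clauses=FFT -> 0
Full result column, 8 rows per line (x1,x2 fixed per line; x3,x4,x5 runs 000..111 left to right):
  rows 0-7 [x1,x2=00]: 10101010  (ones: 4)
  rows 8-15 [x1,x2=01]: 10001010  (ones: 3)
  rows 16-23 [x1,x2=10]: 10001000  (ones: 2)
  rows 24-31 [x1,x2=11]: 10001000  (ones: 2)
Satisfying assignments = 4+3+2+2 = 11

11


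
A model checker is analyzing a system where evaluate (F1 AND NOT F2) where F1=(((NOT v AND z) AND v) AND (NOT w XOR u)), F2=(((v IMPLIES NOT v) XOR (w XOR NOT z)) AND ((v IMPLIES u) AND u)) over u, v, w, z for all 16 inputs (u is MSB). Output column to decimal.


F1 = (((NOT v AND z) AND v) AND (NOT w XOR u))
F2 = (((v IMPLIES NOT v) XOR (w XOR NOT z)) AND ((v IMPLIES u) AND u))
Counterexample to F1=>F2 is where F1=1 and F2=0.
Evaluate each row (bits = u,v,w,z, MSB first):
  row 0 [0000]: F1=0 F2=0 -> F1&~F2 -> 0
  row 1 [0001]: F1=0 F2=0 -> F1&~F2 -> 0
  row 2 [0010]: F1=0 F2=0 -> F1&~F2 -> 0
  row 3 [0011]: F1=0 F2=0 -> F1&~F2 -> 0
  row 4 [0100]: F1=0 F2=0 -> F1&~F2 -> 0
  row 5 [0101]: F1=0 F2=0 -> F1&~F2 -> 0
  row 6 [0110]: F1=0 F2=0 -> F1&~F2 -> 0
  row 7 [0111]: F1=0 F2=0 -> F1&~F2 -> 0
  row 8 [1000]: F1=0 F2=0 -> F1&~F2 -> 0
  row 9 [1001]: F1=0 F2=1 -> F1&~F2 -> 0
  row 10 [1010]: F1=0 F2=1 -> F1&~F2 -> 0
  row 11 [1011]: F1=0 F2=0 -> F1&~F2 -> 0
  row 12 [1100]: F1=0 F2=1 -> F1&~F2 -> 0
  row 13 [1101]: F1=0 F2=0 -> F1&~F2 -> 0
  row 14 [1110]: F1=0 F2=0 -> F1&~F2 -> 0
  row 15 [1111]: F1=0 F2=1 -> F1&~F2 -> 0
Full result column, 4 rows per line (u,v fixed per line; w,z runs 00..11 left to right):
  rows 0-3 [u,v=00]: 0000  = hex 0
  rows 4-7 [u,v=01]: 0000  = hex 0
  rows 8-11 [u,v=10]: 0000  = hex 0
  rows 12-15 [u,v=11]: 0000  = hex 0
Counterexample vector (row 0 .. row 15) = 0000000000000000
Output column grouped in 4s = 0000 0000 0000 0000 = 0x0000
Convert to decimal digit by digit (value = value*16 + digit):
  0 -> 0
  0*16 + 0 = 0
  0*16 + 0 = 0
  0*16 + 0 = 0
Decimal = 0

0
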